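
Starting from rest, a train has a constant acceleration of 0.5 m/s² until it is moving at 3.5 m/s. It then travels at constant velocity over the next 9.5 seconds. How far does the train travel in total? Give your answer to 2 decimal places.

Phase 1 (accelerating): v₀ = 0 m/s, a = 0.5 m/s².
v = v₀ + at → t = (3.5 − 0) / 0.5 = 7.00 s
v² = v₀² + 2aΔx → Δx = (3.5² − 0²)/(2·0.5) = 12.2 m

Phase 2 (constant speed): v₀ = 3.50 m/s, a = 0 m/s².
v = v₀ + at = 3.50 + (0)(9.5) = 3.50 m/s
Δx = v₀t + ½at² = 3.50·9.5 + 0.5·0·9.5² = 33.2 m
Total distance = 12.2 + 33.2 = 45.5 m

45.50 m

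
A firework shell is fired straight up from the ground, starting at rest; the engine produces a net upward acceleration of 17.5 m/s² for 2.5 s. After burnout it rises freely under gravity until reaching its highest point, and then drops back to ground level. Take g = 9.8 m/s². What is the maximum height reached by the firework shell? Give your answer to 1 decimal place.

Phase 1 (powered ascent): v₀ = 0 m/s, a = 17.5 m/s².
v = v₀ + at = 0 + (17.5)(2.5) = 43.8 m/s
Δx = v₀t + ½at² = 0·2.5 + 0.5·17.5·2.5² = 54.7 m

Phase 2 (coasting upward): v₀ = 43.8 m/s, a = -9.8 m/s².
v = v₀ + at → t = (0 − 43.8) / -9.8 = 4.46 s
v² = v₀² + 2aΔx → Δx = (0² − 43.8²)/(2·-9.8) = 97.7 m
Maximum height = 54.7 + 97.7 = 152 m

152.3 m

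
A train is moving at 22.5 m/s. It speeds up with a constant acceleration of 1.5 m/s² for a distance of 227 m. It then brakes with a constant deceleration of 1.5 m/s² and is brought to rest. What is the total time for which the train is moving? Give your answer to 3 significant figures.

Phase 1 (accelerating): v₀ = 22.5 m/s, a = 1.5 m/s².
v² = v₀² + 2aΔx = 22.5² + 2·1.5·227 = 1190 → v = 34.5 m/s
t = (v − v₀)/a = (34.5 − 22.5)/1.5 = 7.97 s

Phase 2 (decelerating): v₀ = 34.5 m/s, a = -1.5 m/s².
v = v₀ + at → t = (0 − 34.5) / -1.5 = 23.0 s
v² = v₀² + 2aΔx → Δx = (0² − 34.5²)/(2·-1.5) = 396 m
Total time = 7.97 + 23.0 = 30.9 s

30.9 s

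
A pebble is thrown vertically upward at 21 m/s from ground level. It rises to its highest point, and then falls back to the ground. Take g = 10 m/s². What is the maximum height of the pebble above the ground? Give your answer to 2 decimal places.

22.05 m

Phase 1 (rising): v₀ = 21.0 m/s, a = -10 m/s².
v = v₀ + at → t = (0 − 21.0) / -10 = 2.10 s
v² = v₀² + 2aΔx → Δx = (0² − 21.0²)/(2·-10) = 22.1 m
Maximum height = 22.1 m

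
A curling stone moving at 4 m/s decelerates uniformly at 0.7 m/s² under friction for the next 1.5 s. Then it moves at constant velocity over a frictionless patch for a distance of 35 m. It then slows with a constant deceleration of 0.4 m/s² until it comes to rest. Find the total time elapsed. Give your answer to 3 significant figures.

20.7 s

Phase 1 (decelerating): v₀ = 4.00 m/s, a = -0.7 m/s².
v = v₀ + at = 4.00 + (-0.7)(1.5) = 2.95 m/s
Δx = v₀t + ½at² = 4.00·1.5 + 0.5·-0.7·1.5² = 5.21 m

Phase 2 (constant speed): v₀ = 2.95 m/s, a = 0 m/s².
Constant speed: t = d/v = 35/2.95 = 11.9 s

Phase 3 (decelerating): v₀ = 2.95 m/s, a = -0.4 m/s².
v = v₀ + at → t = (0 − 2.95) / -0.4 = 7.38 s
v² = v₀² + 2aΔx → Δx = (0² − 2.95²)/(2·-0.4) = 10.9 m
Total time = 1.50 + 11.9 + 7.38 = 20.7 s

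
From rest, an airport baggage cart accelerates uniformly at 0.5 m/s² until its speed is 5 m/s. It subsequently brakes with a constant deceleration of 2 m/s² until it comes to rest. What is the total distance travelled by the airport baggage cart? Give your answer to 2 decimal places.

31.25 m

Phase 1 (accelerating): v₀ = 0 m/s, a = 0.5 m/s².
v = v₀ + at → t = (5 − 0) / 0.5 = 10.0 s
v² = v₀² + 2aΔx → Δx = (5² − 0²)/(2·0.5) = 25.0 m

Phase 2 (decelerating): v₀ = 5.00 m/s, a = -2 m/s².
v = v₀ + at → t = (0 − 5.00) / -2 = 2.50 s
v² = v₀² + 2aΔx → Δx = (0² − 5.00²)/(2·-2) = 6.25 m
Total distance = 25.0 + 6.25 = 31.2 m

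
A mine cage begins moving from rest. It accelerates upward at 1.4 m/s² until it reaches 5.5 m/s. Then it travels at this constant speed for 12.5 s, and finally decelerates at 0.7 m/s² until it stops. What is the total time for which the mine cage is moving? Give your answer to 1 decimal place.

24.3 s

Phase 1 (accelerating): v₀ = 0 m/s, a = 1.4 m/s².
v = v₀ + at → t = (5.5 − 0) / 1.4 = 3.93 s
v² = v₀² + 2aΔx → Δx = (5.5² − 0²)/(2·1.4) = 10.8 m

Phase 2 (constant speed): v₀ = 5.50 m/s, a = 0 m/s².
v = v₀ + at = 5.50 + (0)(12.5) = 5.50 m/s
Δx = v₀t + ½at² = 5.50·12.5 + 0.5·0·12.5² = 68.8 m

Phase 3 (decelerating): v₀ = 5.50 m/s, a = -0.7 m/s².
v = v₀ + at → t = (0 − 5.50) / -0.7 = 7.86 s
v² = v₀² + 2aΔx → Δx = (0² − 5.50²)/(2·-0.7) = 21.6 m
Total time = 3.93 + 12.5 + 7.86 = 24.3 s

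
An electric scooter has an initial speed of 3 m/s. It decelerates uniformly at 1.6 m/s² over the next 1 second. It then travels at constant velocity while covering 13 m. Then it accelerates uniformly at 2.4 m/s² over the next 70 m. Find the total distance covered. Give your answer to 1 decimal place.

Phase 1 (decelerating): v₀ = 3.00 m/s, a = -1.6 m/s².
v = v₀ + at = 3.00 + (-1.6)(1) = 1.40 m/s
Δx = v₀t + ½at² = 3.00·1 + 0.5·-1.6·1² = 2.20 m

Phase 2 (constant speed): v₀ = 1.40 m/s, a = 0 m/s².
Constant speed: t = d/v = 13/1.40 = 9.29 s

Phase 3 (accelerating): v₀ = 1.40 m/s, a = 2.4 m/s².
v² = v₀² + 2aΔx = 1.40² + 2·2.4·70 = 338 → v = 18.4 m/s
t = (v − v₀)/a = (18.4 − 1.40)/2.4 = 7.08 s
Total distance = 2.20 + 13.0 + 70.0 = 85.2 m

85.2 m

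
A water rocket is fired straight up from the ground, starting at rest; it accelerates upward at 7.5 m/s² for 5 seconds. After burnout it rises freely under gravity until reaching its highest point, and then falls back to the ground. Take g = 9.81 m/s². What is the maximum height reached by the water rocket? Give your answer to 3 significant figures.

Phase 1 (powered ascent): v₀ = 0 m/s, a = 7.5 m/s².
v = v₀ + at = 0 + (7.5)(5) = 37.5 m/s
Δx = v₀t + ½at² = 0·5 + 0.5·7.5·5² = 93.8 m

Phase 2 (coasting upward): v₀ = 37.5 m/s, a = -9.81 m/s².
v = v₀ + at → t = (0 − 37.5) / -9.81 = 3.82 s
v² = v₀² + 2aΔx → Δx = (0² − 37.5²)/(2·-9.81) = 71.7 m
Maximum height = 93.8 + 71.7 = 165 m

165 m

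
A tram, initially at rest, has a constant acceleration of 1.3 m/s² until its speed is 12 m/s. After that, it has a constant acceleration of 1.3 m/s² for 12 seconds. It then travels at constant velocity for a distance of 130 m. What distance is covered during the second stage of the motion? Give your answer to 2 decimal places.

Phase 1 (accelerating): v₀ = 0 m/s, a = 1.3 m/s².
v = v₀ + at → t = (12 − 0) / 1.3 = 9.23 s
v² = v₀² + 2aΔx → Δx = (12² − 0²)/(2·1.3) = 55.4 m

Phase 2 (accelerating): v₀ = 12.0 m/s, a = 1.3 m/s².
v = v₀ + at = 12.0 + (1.3)(12) = 27.6 m/s
Δx = v₀t + ½at² = 12.0·12 + 0.5·1.3·12² = 238 m
Distance in phase 2 = 238 m

237.60 m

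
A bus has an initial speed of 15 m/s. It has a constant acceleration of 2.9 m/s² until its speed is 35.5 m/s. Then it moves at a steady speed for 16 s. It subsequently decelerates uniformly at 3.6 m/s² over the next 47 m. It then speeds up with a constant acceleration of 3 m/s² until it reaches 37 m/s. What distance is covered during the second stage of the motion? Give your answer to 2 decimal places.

Phase 1 (accelerating): v₀ = 15.0 m/s, a = 2.9 m/s².
v = v₀ + at → t = (35.5 − 15.0) / 2.9 = 7.07 s
v² = v₀² + 2aΔx → Δx = (35.5² − 15.0²)/(2·2.9) = 178 m

Phase 2 (constant speed): v₀ = 35.5 m/s, a = 0 m/s².
v = v₀ + at = 35.5 + (0)(16) = 35.5 m/s
Δx = v₀t + ½at² = 35.5·16 + 0.5·0·16² = 568 m
Distance in phase 2 = 568 m

568.00 m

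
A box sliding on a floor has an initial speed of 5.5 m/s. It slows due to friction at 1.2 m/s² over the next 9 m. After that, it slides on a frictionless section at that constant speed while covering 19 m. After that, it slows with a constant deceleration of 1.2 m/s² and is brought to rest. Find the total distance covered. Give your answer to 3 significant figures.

31.6 m

Phase 1 (decelerating): v₀ = 5.50 m/s, a = -1.2 m/s².
v² = v₀² + 2aΔx = 5.50² + 2·-1.2·9 = 8.65 → v = 2.94 m/s
t = (v − v₀)/a = (2.94 − 5.50)/-1.2 = 2.13 s

Phase 2 (constant speed): v₀ = 2.94 m/s, a = 0 m/s².
Constant speed: t = d/v = 19/2.94 = 6.46 s

Phase 3 (decelerating): v₀ = 2.94 m/s, a = -1.2 m/s².
v = v₀ + at → t = (0 − 2.94) / -1.2 = 2.45 s
v² = v₀² + 2aΔx → Δx = (0² − 2.94²)/(2·-1.2) = 3.60 m
Total distance = 9.00 + 19.0 + 3.60 = 31.6 m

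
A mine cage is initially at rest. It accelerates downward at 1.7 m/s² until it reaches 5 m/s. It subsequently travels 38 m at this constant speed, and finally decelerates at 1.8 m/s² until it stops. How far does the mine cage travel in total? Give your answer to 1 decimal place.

Phase 1 (accelerating): v₀ = 0 m/s, a = 1.7 m/s².
v = v₀ + at → t = (5 − 0) / 1.7 = 2.94 s
v² = v₀² + 2aΔx → Δx = (5² − 0²)/(2·1.7) = 7.35 m

Phase 2 (constant speed): v₀ = 5.00 m/s, a = 0 m/s².
Constant speed: t = d/v = 38/5.00 = 7.60 s

Phase 3 (decelerating): v₀ = 5.00 m/s, a = -1.8 m/s².
v = v₀ + at → t = (0 − 5.00) / -1.8 = 2.78 s
v² = v₀² + 2aΔx → Δx = (0² − 5.00²)/(2·-1.8) = 6.94 m
Total distance = 7.35 + 38.0 + 6.94 = 52.3 m

52.3 m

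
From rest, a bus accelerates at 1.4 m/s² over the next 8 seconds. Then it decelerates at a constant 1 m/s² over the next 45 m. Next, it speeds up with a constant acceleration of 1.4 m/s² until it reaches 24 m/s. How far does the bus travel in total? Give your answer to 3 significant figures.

283 m

Phase 1 (accelerating): v₀ = 0 m/s, a = 1.4 m/s².
v = v₀ + at = 0 + (1.4)(8) = 11.2 m/s
Δx = v₀t + ½at² = 0·8 + 0.5·1.4·8² = 44.8 m

Phase 2 (decelerating): v₀ = 11.2 m/s, a = -1 m/s².
v² = v₀² + 2aΔx = 11.2² + 2·-1·45 = 35.4 → v = 5.95 m/s
t = (v − v₀)/a = (5.95 − 11.2)/-1 = 5.25 s

Phase 3 (accelerating): v₀ = 5.95 m/s, a = 1.4 m/s².
v = v₀ + at → t = (24 − 5.95) / 1.4 = 12.9 s
v² = v₀² + 2aΔx → Δx = (24² − 5.95²)/(2·1.4) = 193 m
Total distance = 44.8 + 45.0 + 193 = 283 m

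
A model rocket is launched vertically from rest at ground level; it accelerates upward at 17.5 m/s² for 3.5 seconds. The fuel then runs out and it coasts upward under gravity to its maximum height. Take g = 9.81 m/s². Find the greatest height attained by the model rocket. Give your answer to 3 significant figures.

298 m

Phase 1 (powered ascent): v₀ = 0 m/s, a = 17.5 m/s².
v = v₀ + at = 0 + (17.5)(3.5) = 61.2 m/s
Δx = v₀t + ½at² = 0·3.5 + 0.5·17.5·3.5² = 107 m

Phase 2 (coasting upward): v₀ = 61.2 m/s, a = -9.81 m/s².
v = v₀ + at → t = (0 − 61.2) / -9.81 = 6.24 s
v² = v₀² + 2aΔx → Δx = (0² − 61.2²)/(2·-9.81) = 191 m
Maximum height = 107 + 191 = 298 m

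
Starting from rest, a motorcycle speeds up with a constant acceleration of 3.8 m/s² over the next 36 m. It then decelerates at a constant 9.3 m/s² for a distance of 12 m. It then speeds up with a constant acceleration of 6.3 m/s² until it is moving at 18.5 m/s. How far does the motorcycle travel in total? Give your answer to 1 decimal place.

71.2 m

Phase 1 (accelerating): v₀ = 0 m/s, a = 3.8 m/s².
v² = v₀² + 2aΔx = 0² + 2·3.8·36 = 274 → v = 16.5 m/s
t = (v − v₀)/a = (16.5 − 0)/3.8 = 4.35 s

Phase 2 (decelerating): v₀ = 16.5 m/s, a = -9.3 m/s².
v² = v₀² + 2aΔx = 16.5² + 2·-9.3·12 = 50.4 → v = 7.10 m/s
t = (v − v₀)/a = (7.10 − 16.5)/-9.3 = 1.02 s

Phase 3 (accelerating): v₀ = 7.10 m/s, a = 6.3 m/s².
v = v₀ + at → t = (18.5 − 7.10) / 6.3 = 1.81 s
v² = v₀² + 2aΔx → Δx = (18.5² − 7.10²)/(2·6.3) = 23.2 m
Total distance = 36.0 + 12.0 + 23.2 = 71.2 m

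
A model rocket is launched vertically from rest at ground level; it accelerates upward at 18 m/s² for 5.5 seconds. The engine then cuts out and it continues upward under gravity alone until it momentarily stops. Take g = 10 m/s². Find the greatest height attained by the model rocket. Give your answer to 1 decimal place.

762.3 m

Phase 1 (powered ascent): v₀ = 0 m/s, a = 18 m/s².
v = v₀ + at = 0 + (18)(5.5) = 99.0 m/s
Δx = v₀t + ½at² = 0·5.5 + 0.5·18·5.5² = 272 m

Phase 2 (coasting upward): v₀ = 99.0 m/s, a = -10 m/s².
v = v₀ + at → t = (0 − 99.0) / -10 = 9.90 s
v² = v₀² + 2aΔx → Δx = (0² − 99.0²)/(2·-10) = 490 m
Maximum height = 272 + 490 = 762 m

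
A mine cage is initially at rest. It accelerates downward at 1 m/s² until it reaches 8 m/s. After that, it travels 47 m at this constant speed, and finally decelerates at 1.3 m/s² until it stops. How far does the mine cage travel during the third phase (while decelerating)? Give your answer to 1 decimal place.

Phase 1 (accelerating): v₀ = 0 m/s, a = 1 m/s².
v = v₀ + at → t = (8 − 0) / 1 = 8.00 s
v² = v₀² + 2aΔx → Δx = (8² − 0²)/(2·1) = 32.0 m

Phase 2 (constant speed): v₀ = 8.00 m/s, a = 0 m/s².
Constant speed: t = d/v = 47/8.00 = 5.88 s

Phase 3 (decelerating): v₀ = 8.00 m/s, a = -1.3 m/s².
v = v₀ + at → t = (0 − 8.00) / -1.3 = 6.15 s
v² = v₀² + 2aΔx → Δx = (0² − 8.00²)/(2·-1.3) = 24.6 m
Distance in phase 3 = 24.6 m

24.6 m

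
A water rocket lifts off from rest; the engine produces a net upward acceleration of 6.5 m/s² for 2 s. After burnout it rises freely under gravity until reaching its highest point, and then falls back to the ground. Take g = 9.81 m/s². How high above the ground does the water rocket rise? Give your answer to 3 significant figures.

Phase 1 (powered ascent): v₀ = 0 m/s, a = 6.5 m/s².
v = v₀ + at = 0 + (6.5)(2) = 13.0 m/s
Δx = v₀t + ½at² = 0·2 + 0.5·6.5·2² = 13.0 m

Phase 2 (coasting upward): v₀ = 13.0 m/s, a = -9.81 m/s².
v = v₀ + at → t = (0 − 13.0) / -9.81 = 1.33 s
v² = v₀² + 2aΔx → Δx = (0² − 13.0²)/(2·-9.81) = 8.61 m
Maximum height = 13.0 + 8.61 = 21.6 m

21.6 m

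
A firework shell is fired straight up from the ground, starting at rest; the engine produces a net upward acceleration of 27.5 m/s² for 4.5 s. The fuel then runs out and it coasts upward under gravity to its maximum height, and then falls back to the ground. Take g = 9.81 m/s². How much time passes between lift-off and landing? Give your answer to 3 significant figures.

Phase 1 (powered ascent): v₀ = 0 m/s, a = 27.5 m/s².
v = v₀ + at = 0 + (27.5)(4.5) = 124 m/s
Δx = v₀t + ½at² = 0·4.5 + 0.5·27.5·4.5² = 278 m

Phase 2 (coasting upward): v₀ = 124 m/s, a = -9.81 m/s².
v = v₀ + at → t = (0 − 124) / -9.81 = 12.6 s
v² = v₀² + 2aΔx → Δx = (0² − 124²)/(2·-9.81) = 781 m

Phase 3 (free fall): v₀ = 0 m/s, a = -9.81 m/s².
Falls 1060 m from rest: t = √(2·1060/9.81) = 14.7 s; v = g·t = 144 m/s.
Total time = 4.50 + 12.6 + 14.7 = 31.8 s

31.8 s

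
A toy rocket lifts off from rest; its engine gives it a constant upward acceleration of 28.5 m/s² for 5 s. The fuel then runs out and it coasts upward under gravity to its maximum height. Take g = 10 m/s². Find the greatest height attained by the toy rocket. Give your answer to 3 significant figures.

1370 m

Phase 1 (powered ascent): v₀ = 0 m/s, a = 28.5 m/s².
v = v₀ + at = 0 + (28.5)(5) = 142 m/s
Δx = v₀t + ½at² = 0·5 + 0.5·28.5·5² = 356 m

Phase 2 (coasting upward): v₀ = 142 m/s, a = -10 m/s².
v = v₀ + at → t = (0 − 142) / -10 = 14.2 s
v² = v₀² + 2aΔx → Δx = (0² − 142²)/(2·-10) = 1020 m
Maximum height = 356 + 1020 = 1370 m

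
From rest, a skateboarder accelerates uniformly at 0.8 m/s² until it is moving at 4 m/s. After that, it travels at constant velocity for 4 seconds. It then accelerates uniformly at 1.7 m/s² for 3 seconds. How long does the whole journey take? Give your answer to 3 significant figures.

Phase 1 (accelerating): v₀ = 0 m/s, a = 0.8 m/s².
v = v₀ + at → t = (4 − 0) / 0.8 = 5.00 s
v² = v₀² + 2aΔx → Δx = (4² − 0²)/(2·0.8) = 10.0 m

Phase 2 (constant speed): v₀ = 4.00 m/s, a = 0 m/s².
v = v₀ + at = 4.00 + (0)(4) = 4.00 m/s
Δx = v₀t + ½at² = 4.00·4 + 0.5·0·4² = 16.0 m

Phase 3 (accelerating): v₀ = 4.00 m/s, a = 1.7 m/s².
v = v₀ + at = 4.00 + (1.7)(3) = 9.10 m/s
Δx = v₀t + ½at² = 4.00·3 + 0.5·1.7·3² = 19.6 m
Total time = 5.00 + 4.00 + 3.00 = 12.0 s

12.0 s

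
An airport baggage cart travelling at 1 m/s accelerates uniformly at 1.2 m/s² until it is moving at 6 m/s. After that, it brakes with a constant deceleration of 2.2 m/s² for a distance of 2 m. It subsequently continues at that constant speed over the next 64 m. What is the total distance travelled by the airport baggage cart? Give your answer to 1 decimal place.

Phase 1 (accelerating): v₀ = 1.00 m/s, a = 1.2 m/s².
v = v₀ + at → t = (6 − 1.00) / 1.2 = 4.17 s
v² = v₀² + 2aΔx → Δx = (6² − 1.00²)/(2·1.2) = 14.6 m

Phase 2 (decelerating): v₀ = 6.00 m/s, a = -2.2 m/s².
v² = v₀² + 2aΔx = 6.00² + 2·-2.2·2 = 27.2 → v = 5.22 m/s
t = (v − v₀)/a = (5.22 − 6.00)/-2.2 = 0.357 s

Phase 3 (constant speed): v₀ = 5.22 m/s, a = 0 m/s².
Constant speed: t = d/v = 64/5.22 = 12.3 s
Total distance = 14.6 + 2.00 + 64.0 = 80.6 m

80.6 m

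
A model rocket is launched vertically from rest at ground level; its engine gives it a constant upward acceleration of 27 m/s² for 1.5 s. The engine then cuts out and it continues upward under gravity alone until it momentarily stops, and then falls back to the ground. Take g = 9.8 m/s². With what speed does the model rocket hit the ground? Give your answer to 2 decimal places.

Phase 1 (powered ascent): v₀ = 0 m/s, a = 27 m/s².
v = v₀ + at = 0 + (27)(1.5) = 40.5 m/s
Δx = v₀t + ½at² = 0·1.5 + 0.5·27·1.5² = 30.4 m

Phase 2 (coasting upward): v₀ = 40.5 m/s, a = -9.8 m/s².
v = v₀ + at → t = (0 − 40.5) / -9.8 = 4.13 s
v² = v₀² + 2aΔx → Δx = (0² − 40.5²)/(2·-9.8) = 83.7 m

Phase 3 (free fall): v₀ = 0 m/s, a = -9.8 m/s².
Falls 114 m from rest: t = √(2·114/9.8) = 4.82 s; v = g·t = 47.3 m/s.
Impact speed = 47.3 m/s

47.28 m/s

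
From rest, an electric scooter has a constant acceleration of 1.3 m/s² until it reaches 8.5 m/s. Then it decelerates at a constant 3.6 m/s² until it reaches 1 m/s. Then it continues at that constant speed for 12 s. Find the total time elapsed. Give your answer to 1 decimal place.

Phase 1 (accelerating): v₀ = 0 m/s, a = 1.3 m/s².
v = v₀ + at → t = (8.5 − 0) / 1.3 = 6.54 s
v² = v₀² + 2aΔx → Δx = (8.5² − 0²)/(2·1.3) = 27.8 m

Phase 2 (decelerating): v₀ = 8.50 m/s, a = -3.6 m/s².
v = v₀ + at → t = (1 − 8.50) / -3.6 = 2.08 s
v² = v₀² + 2aΔx → Δx = (1² − 8.50²)/(2·-3.6) = 9.90 m

Phase 3 (constant speed): v₀ = 1.00 m/s, a = 0 m/s².
v = v₀ + at = 1.00 + (0)(12) = 1.00 m/s
Δx = v₀t + ½at² = 1.00·12 + 0.5·0·12² = 12.0 m
Total time = 6.54 + 2.08 + 12.0 = 20.6 s

20.6 s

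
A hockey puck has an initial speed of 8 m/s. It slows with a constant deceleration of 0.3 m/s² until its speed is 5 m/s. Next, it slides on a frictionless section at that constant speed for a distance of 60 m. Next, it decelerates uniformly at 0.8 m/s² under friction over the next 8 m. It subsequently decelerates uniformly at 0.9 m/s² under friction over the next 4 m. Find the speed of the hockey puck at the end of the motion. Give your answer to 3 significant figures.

2.24 m/s

Phase 1 (decelerating): v₀ = 8.00 m/s, a = -0.3 m/s².
v = v₀ + at → t = (5 − 8.00) / -0.3 = 10.0 s
v² = v₀² + 2aΔx → Δx = (5² − 8.00²)/(2·-0.3) = 65.0 m

Phase 2 (constant speed): v₀ = 5.00 m/s, a = 0 m/s².
Constant speed: t = d/v = 60/5.00 = 12.0 s

Phase 3 (decelerating): v₀ = 5.00 m/s, a = -0.8 m/s².
v² = v₀² + 2aΔx = 5.00² + 2·-0.8·8 = 12.2 → v = 3.49 m/s
t = (v − v₀)/a = (3.49 − 5.00)/-0.8 = 1.88 s

Phase 4 (decelerating): v₀ = 3.49 m/s, a = -0.9 m/s².
v² = v₀² + 2aΔx = 3.49² + 2·-0.9·4 = 5.00 → v = 2.24 m/s
t = (v − v₀)/a = (2.24 − 3.49)/-0.9 = 1.40 s
Final speed = 2.24 m/s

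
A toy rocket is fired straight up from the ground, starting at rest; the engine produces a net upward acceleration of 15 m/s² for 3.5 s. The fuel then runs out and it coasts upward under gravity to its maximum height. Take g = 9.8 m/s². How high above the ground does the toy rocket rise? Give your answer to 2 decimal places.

232.50 m

Phase 1 (powered ascent): v₀ = 0 m/s, a = 15 m/s².
v = v₀ + at = 0 + (15)(3.5) = 52.5 m/s
Δx = v₀t + ½at² = 0·3.5 + 0.5·15·3.5² = 91.9 m

Phase 2 (coasting upward): v₀ = 52.5 m/s, a = -9.8 m/s².
v = v₀ + at → t = (0 − 52.5) / -9.8 = 5.36 s
v² = v₀² + 2aΔx → Δx = (0² − 52.5²)/(2·-9.8) = 141 m
Maximum height = 91.9 + 141 = 232 m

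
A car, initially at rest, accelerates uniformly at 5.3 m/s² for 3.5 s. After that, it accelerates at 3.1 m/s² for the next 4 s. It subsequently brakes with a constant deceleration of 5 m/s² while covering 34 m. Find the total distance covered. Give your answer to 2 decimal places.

Phase 1 (accelerating): v₀ = 0 m/s, a = 5.3 m/s².
v = v₀ + at = 0 + (5.3)(3.5) = 18.6 m/s
Δx = v₀t + ½at² = 0·3.5 + 0.5·5.3·3.5² = 32.5 m

Phase 2 (accelerating): v₀ = 18.6 m/s, a = 3.1 m/s².
v = v₀ + at = 18.6 + (3.1)(4) = 31.0 m/s
Δx = v₀t + ½at² = 18.6·4 + 0.5·3.1·4² = 99.0 m

Phase 3 (decelerating): v₀ = 31.0 m/s, a = -5 m/s².
v² = v₀² + 2aΔx = 31.0² + 2·-5·34 = 618 → v = 24.9 m/s
t = (v − v₀)/a = (24.9 − 31.0)/-5 = 1.22 s
Total distance = 32.5 + 99.0 + 34.0 = 165 m

165.46 m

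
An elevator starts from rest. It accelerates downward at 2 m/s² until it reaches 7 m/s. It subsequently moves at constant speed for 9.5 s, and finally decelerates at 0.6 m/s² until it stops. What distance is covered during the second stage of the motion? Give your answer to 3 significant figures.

66.5 m

Phase 1 (accelerating): v₀ = 0 m/s, a = 2 m/s².
v = v₀ + at → t = (7 − 0) / 2 = 3.50 s
v² = v₀² + 2aΔx → Δx = (7² − 0²)/(2·2) = 12.2 m

Phase 2 (constant speed): v₀ = 7.00 m/s, a = 0 m/s².
v = v₀ + at = 7.00 + (0)(9.5) = 7.00 m/s
Δx = v₀t + ½at² = 7.00·9.5 + 0.5·0·9.5² = 66.5 m
Distance in phase 2 = 66.5 m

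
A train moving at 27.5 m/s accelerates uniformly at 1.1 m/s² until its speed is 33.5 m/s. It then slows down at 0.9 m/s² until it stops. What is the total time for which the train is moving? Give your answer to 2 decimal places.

42.68 s

Phase 1 (accelerating): v₀ = 27.5 m/s, a = 1.1 m/s².
v = v₀ + at → t = (33.5 − 27.5) / 1.1 = 5.45 s
v² = v₀² + 2aΔx → Δx = (33.5² − 27.5²)/(2·1.1) = 166 m

Phase 2 (decelerating): v₀ = 33.5 m/s, a = -0.9 m/s².
v = v₀ + at → t = (0 − 33.5) / -0.9 = 37.2 s
v² = v₀² + 2aΔx → Δx = (0² − 33.5²)/(2·-0.9) = 623 m
Total time = 5.45 + 37.2 = 42.7 s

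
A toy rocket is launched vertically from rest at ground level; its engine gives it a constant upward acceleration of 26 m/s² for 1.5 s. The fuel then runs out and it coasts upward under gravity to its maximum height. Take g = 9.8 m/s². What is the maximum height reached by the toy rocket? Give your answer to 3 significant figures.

107 m

Phase 1 (powered ascent): v₀ = 0 m/s, a = 26 m/s².
v = v₀ + at = 0 + (26)(1.5) = 39.0 m/s
Δx = v₀t + ½at² = 0·1.5 + 0.5·26·1.5² = 29.2 m

Phase 2 (coasting upward): v₀ = 39.0 m/s, a = -9.8 m/s².
v = v₀ + at → t = (0 − 39.0) / -9.8 = 3.98 s
v² = v₀² + 2aΔx → Δx = (0² − 39.0²)/(2·-9.8) = 77.6 m
Maximum height = 29.2 + 77.6 = 107 m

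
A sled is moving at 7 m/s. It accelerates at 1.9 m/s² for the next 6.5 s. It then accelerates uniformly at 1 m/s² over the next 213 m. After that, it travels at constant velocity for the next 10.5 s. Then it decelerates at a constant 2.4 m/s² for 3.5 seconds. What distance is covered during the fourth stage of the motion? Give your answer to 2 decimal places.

84.32 m

Phase 1 (accelerating): v₀ = 7.00 m/s, a = 1.9 m/s².
v = v₀ + at = 7.00 + (1.9)(6.5) = 19.4 m/s
Δx = v₀t + ½at² = 7.00·6.5 + 0.5·1.9·6.5² = 85.6 m

Phase 2 (accelerating): v₀ = 19.4 m/s, a = 1 m/s².
v² = v₀² + 2aΔx = 19.4² + 2·1·213 = 800 → v = 28.3 m/s
t = (v − v₀)/a = (28.3 − 19.4)/1 = 8.94 s

Phase 3 (constant speed): v₀ = 28.3 m/s, a = 0 m/s².
v = v₀ + at = 28.3 + (0)(10.5) = 28.3 m/s
Δx = v₀t + ½at² = 28.3·10.5 + 0.5·0·10.5² = 297 m

Phase 4 (decelerating): v₀ = 28.3 m/s, a = -2.4 m/s².
v = v₀ + at = 28.3 + (-2.4)(3.5) = 19.9 m/s
Δx = v₀t + ½at² = 28.3·3.5 + 0.5·-2.4·3.5² = 84.3 m
Distance in phase 4 = 84.3 m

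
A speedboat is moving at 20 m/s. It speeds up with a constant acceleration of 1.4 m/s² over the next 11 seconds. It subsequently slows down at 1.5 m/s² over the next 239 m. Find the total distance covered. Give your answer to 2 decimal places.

543.70 m

Phase 1 (accelerating): v₀ = 20.0 m/s, a = 1.4 m/s².
v = v₀ + at = 20.0 + (1.4)(11) = 35.4 m/s
Δx = v₀t + ½at² = 20.0·11 + 0.5·1.4·11² = 305 m

Phase 2 (decelerating): v₀ = 35.4 m/s, a = -1.5 m/s².
v² = v₀² + 2aΔx = 35.4² + 2·-1.5·239 = 536 → v = 23.2 m/s
t = (v − v₀)/a = (23.2 − 35.4)/-1.5 = 8.16 s
Total distance = 305 + 239 = 544 m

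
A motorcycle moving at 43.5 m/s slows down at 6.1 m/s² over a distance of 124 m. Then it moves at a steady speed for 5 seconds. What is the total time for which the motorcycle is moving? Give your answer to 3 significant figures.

8.94 s

Phase 1 (decelerating): v₀ = 43.5 m/s, a = -6.1 m/s².
v² = v₀² + 2aΔx = 43.5² + 2·-6.1·124 = 379 → v = 19.5 m/s
t = (v − v₀)/a = (19.5 − 43.5)/-6.1 = 3.94 s

Phase 2 (constant speed): v₀ = 19.5 m/s, a = 0 m/s².
v = v₀ + at = 19.5 + (0)(5) = 19.5 m/s
Δx = v₀t + ½at² = 19.5·5 + 0.5·0·5² = 97.4 m
Total time = 3.94 + 5.00 = 8.94 s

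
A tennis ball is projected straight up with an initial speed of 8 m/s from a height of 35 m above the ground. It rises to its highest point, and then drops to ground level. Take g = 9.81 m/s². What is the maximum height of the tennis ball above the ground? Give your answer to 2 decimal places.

Phase 1 (rising): v₀ = 8.00 m/s, a = -9.81 m/s².
v = v₀ + at → t = (0 − 8.00) / -9.81 = 0.815 s
v² = v₀² + 2aΔx → Δx = (0² − 8.00²)/(2·-9.81) = 3.26 m
Maximum height = 35 + 3.26 = 38.3 m

38.26 m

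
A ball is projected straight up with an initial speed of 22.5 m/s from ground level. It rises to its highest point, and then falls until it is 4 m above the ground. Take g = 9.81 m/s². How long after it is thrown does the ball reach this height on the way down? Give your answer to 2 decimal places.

4.40 s

Phase 1 (rising): v₀ = 22.5 m/s, a = -9.81 m/s².
v = v₀ + at → t = (0 − 22.5) / -9.81 = 2.29 s
v² = v₀² + 2aΔx → Δx = (0² − 22.5²)/(2·-9.81) = 25.8 m

Phase 2 (falling): v₀ = 0 m/s, a = -9.81 m/s².
Falls 21.8 m from rest: t = √(2·21.8/9.81) = 2.11 s; v = g·t = 20.7 m/s.
Total time = 2.29 + 2.11 = 4.40 s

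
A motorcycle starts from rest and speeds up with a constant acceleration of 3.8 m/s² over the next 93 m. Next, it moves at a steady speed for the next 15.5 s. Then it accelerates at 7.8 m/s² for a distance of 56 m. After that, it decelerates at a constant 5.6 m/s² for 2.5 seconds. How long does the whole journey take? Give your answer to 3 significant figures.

Phase 1 (accelerating): v₀ = 0 m/s, a = 3.8 m/s².
v² = v₀² + 2aΔx = 0² + 2·3.8·93 = 707 → v = 26.6 m/s
t = (v − v₀)/a = (26.6 − 0)/3.8 = 7.00 s

Phase 2 (constant speed): v₀ = 26.6 m/s, a = 0 m/s².
v = v₀ + at = 26.6 + (0)(15.5) = 26.6 m/s
Δx = v₀t + ½at² = 26.6·15.5 + 0.5·0·15.5² = 412 m

Phase 3 (accelerating): v₀ = 26.6 m/s, a = 7.8 m/s².
v² = v₀² + 2aΔx = 26.6² + 2·7.8·56 = 1580 → v = 39.8 m/s
t = (v − v₀)/a = (39.8 − 26.6)/7.8 = 1.69 s

Phase 4 (decelerating): v₀ = 39.8 m/s, a = -5.6 m/s².
v = v₀ + at = 39.8 + (-5.6)(2.5) = 25.8 m/s
Δx = v₀t + ½at² = 39.8·2.5 + 0.5·-5.6·2.5² = 81.9 m
Total time = 7.00 + 15.5 + 1.69 + 2.50 = 26.7 s

26.7 s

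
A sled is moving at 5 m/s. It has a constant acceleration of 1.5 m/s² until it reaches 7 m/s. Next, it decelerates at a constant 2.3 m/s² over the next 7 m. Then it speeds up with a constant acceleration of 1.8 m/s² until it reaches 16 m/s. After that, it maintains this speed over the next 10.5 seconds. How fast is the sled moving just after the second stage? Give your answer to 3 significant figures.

4.10 m/s

Phase 1 (accelerating): v₀ = 5.00 m/s, a = 1.5 m/s².
v = v₀ + at → t = (7 − 5.00) / 1.5 = 1.33 s
v² = v₀² + 2aΔx → Δx = (7² − 5.00²)/(2·1.5) = 8.00 m

Phase 2 (decelerating): v₀ = 7.00 m/s, a = -2.3 m/s².
v² = v₀² + 2aΔx = 7.00² + 2·-2.3·7 = 16.8 → v = 4.10 m/s
t = (v − v₀)/a = (4.10 − 7.00)/-2.3 = 1.26 s
Speed at end of phase 2 = 4.10 m/s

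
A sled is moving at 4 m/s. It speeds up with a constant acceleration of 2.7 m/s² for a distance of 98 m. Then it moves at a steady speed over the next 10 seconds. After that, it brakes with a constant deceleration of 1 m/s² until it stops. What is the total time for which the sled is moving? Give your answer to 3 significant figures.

Phase 1 (accelerating): v₀ = 4.00 m/s, a = 2.7 m/s².
v² = v₀² + 2aΔx = 4.00² + 2·2.7·98 = 545 → v = 23.3 m/s
t = (v − v₀)/a = (23.3 − 4.00)/2.7 = 7.17 s

Phase 2 (constant speed): v₀ = 23.3 m/s, a = 0 m/s².
v = v₀ + at = 23.3 + (0)(10) = 23.3 m/s
Δx = v₀t + ½at² = 23.3·10 + 0.5·0·10² = 233 m

Phase 3 (decelerating): v₀ = 23.3 m/s, a = -1 m/s².
v = v₀ + at → t = (0 − 23.3) / -1 = 23.3 s
v² = v₀² + 2aΔx → Δx = (0² − 23.3²)/(2·-1) = 273 m
Total time = 7.17 + 10.0 + 23.3 = 40.5 s

40.5 s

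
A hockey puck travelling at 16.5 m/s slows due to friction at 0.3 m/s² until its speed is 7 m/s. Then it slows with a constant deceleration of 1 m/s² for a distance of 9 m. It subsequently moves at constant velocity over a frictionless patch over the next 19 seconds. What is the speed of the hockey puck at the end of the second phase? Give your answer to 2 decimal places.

5.57 m/s

Phase 1 (decelerating): v₀ = 16.5 m/s, a = -0.3 m/s².
v = v₀ + at → t = (7 − 16.5) / -0.3 = 31.7 s
v² = v₀² + 2aΔx → Δx = (7² − 16.5²)/(2·-0.3) = 372 m

Phase 2 (decelerating): v₀ = 7.00 m/s, a = -1 m/s².
v² = v₀² + 2aΔx = 7.00² + 2·-1·9 = 31.0 → v = 5.57 m/s
t = (v − v₀)/a = (5.57 − 7.00)/-1 = 1.43 s
Speed at end of phase 2 = 5.57 m/s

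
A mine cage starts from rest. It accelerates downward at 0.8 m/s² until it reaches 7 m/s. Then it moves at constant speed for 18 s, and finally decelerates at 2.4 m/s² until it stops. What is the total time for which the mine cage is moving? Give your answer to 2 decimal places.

29.67 s

Phase 1 (accelerating): v₀ = 0 m/s, a = 0.8 m/s².
v = v₀ + at → t = (7 − 0) / 0.8 = 8.75 s
v² = v₀² + 2aΔx → Δx = (7² − 0²)/(2·0.8) = 30.6 m

Phase 2 (constant speed): v₀ = 7.00 m/s, a = 0 m/s².
v = v₀ + at = 7.00 + (0)(18) = 7.00 m/s
Δx = v₀t + ½at² = 7.00·18 + 0.5·0·18² = 126 m

Phase 3 (decelerating): v₀ = 7.00 m/s, a = -2.4 m/s².
v = v₀ + at → t = (0 − 7.00) / -2.4 = 2.92 s
v² = v₀² + 2aΔx → Δx = (0² − 7.00²)/(2·-2.4) = 10.2 m
Total time = 8.75 + 18.0 + 2.92 = 29.7 s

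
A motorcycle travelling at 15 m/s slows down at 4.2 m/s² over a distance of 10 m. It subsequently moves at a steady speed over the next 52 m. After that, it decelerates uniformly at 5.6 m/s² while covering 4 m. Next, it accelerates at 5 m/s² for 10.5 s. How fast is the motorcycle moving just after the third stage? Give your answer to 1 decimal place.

Phase 1 (decelerating): v₀ = 15.0 m/s, a = -4.2 m/s².
v² = v₀² + 2aΔx = 15.0² + 2·-4.2·10 = 141 → v = 11.9 m/s
t = (v − v₀)/a = (11.9 − 15.0)/-4.2 = 0.744 s

Phase 2 (constant speed): v₀ = 11.9 m/s, a = 0 m/s².
Constant speed: t = d/v = 52/11.9 = 4.38 s

Phase 3 (decelerating): v₀ = 11.9 m/s, a = -5.6 m/s².
v² = v₀² + 2aΔx = 11.9² + 2·-5.6·4 = 96.2 → v = 9.81 m/s
t = (v − v₀)/a = (9.81 − 11.9)/-5.6 = 0.369 s
Speed at end of phase 3 = 9.81 m/s

9.8 m/s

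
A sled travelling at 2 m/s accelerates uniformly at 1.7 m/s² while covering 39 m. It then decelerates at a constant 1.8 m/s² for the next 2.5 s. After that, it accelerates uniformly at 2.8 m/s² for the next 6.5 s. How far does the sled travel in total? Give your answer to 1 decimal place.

Phase 1 (accelerating): v₀ = 2.00 m/s, a = 1.7 m/s².
v² = v₀² + 2aΔx = 2.00² + 2·1.7·39 = 137 → v = 11.7 m/s
t = (v − v₀)/a = (11.7 − 2.00)/1.7 = 5.70 s

Phase 2 (decelerating): v₀ = 11.7 m/s, a = -1.8 m/s².
v = v₀ + at = 11.7 + (-1.8)(2.5) = 7.19 m/s
Δx = v₀t + ½at² = 11.7·2.5 + 0.5·-1.8·2.5² = 23.6 m

Phase 3 (accelerating): v₀ = 7.19 m/s, a = 2.8 m/s².
v = v₀ + at = 7.19 + (2.8)(6.5) = 25.4 m/s
Δx = v₀t + ½at² = 7.19·6.5 + 0.5·2.8·6.5² = 106 m
Total distance = 39.0 + 23.6 + 106 = 168 m

168.5 m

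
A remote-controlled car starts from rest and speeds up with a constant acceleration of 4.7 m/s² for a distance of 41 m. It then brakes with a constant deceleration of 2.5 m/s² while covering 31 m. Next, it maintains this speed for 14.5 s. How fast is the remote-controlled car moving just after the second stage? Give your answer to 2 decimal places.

15.18 m/s

Phase 1 (accelerating): v₀ = 0 m/s, a = 4.7 m/s².
v² = v₀² + 2aΔx = 0² + 2·4.7·41 = 385 → v = 19.6 m/s
t = (v − v₀)/a = (19.6 − 0)/4.7 = 4.18 s

Phase 2 (decelerating): v₀ = 19.6 m/s, a = -2.5 m/s².
v² = v₀² + 2aΔx = 19.6² + 2·-2.5·31 = 230 → v = 15.2 m/s
t = (v − v₀)/a = (15.2 − 19.6)/-2.5 = 1.78 s
Speed at end of phase 2 = 15.2 m/s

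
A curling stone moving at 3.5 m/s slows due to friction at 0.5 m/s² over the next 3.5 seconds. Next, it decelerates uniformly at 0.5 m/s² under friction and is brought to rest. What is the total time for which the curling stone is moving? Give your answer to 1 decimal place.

Phase 1 (decelerating): v₀ = 3.50 m/s, a = -0.5 m/s².
v = v₀ + at = 3.50 + (-0.5)(3.5) = 1.75 m/s
Δx = v₀t + ½at² = 3.50·3.5 + 0.5·-0.5·3.5² = 9.19 m

Phase 2 (decelerating): v₀ = 1.75 m/s, a = -0.5 m/s².
v = v₀ + at → t = (0 − 1.75) / -0.5 = 3.50 s
v² = v₀² + 2aΔx → Δx = (0² − 1.75²)/(2·-0.5) = 3.06 m
Total time = 3.50 + 3.50 = 7.00 s

7.0 s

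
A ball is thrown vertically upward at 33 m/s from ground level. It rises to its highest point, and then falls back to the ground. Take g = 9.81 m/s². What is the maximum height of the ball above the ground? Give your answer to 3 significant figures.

55.5 m

Phase 1 (rising): v₀ = 33.0 m/s, a = -9.81 m/s².
v = v₀ + at → t = (0 − 33.0) / -9.81 = 3.36 s
v² = v₀² + 2aΔx → Δx = (0² − 33.0²)/(2·-9.81) = 55.5 m
Maximum height = 55.5 m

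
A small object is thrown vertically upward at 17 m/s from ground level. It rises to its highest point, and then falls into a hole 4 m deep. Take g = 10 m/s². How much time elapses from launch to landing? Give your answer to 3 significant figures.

Phase 1 (rising): v₀ = 17.0 m/s, a = -10 m/s².
v = v₀ + at → t = (0 − 17.0) / -10 = 1.70 s
v² = v₀² + 2aΔx → Δx = (0² − 17.0²)/(2·-10) = 14.4 m

Phase 2 (falling): v₀ = 0 m/s, a = -10 m/s².
Falls 18.4 m from rest: t = √(2·18.4/10) = 1.92 s; v = g·t = 19.2 m/s.
Total time = 1.70 + 1.92 = 3.62 s

3.62 s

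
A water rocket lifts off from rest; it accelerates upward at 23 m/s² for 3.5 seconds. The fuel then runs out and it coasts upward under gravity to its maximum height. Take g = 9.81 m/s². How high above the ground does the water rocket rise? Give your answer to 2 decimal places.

471.16 m

Phase 1 (powered ascent): v₀ = 0 m/s, a = 23 m/s².
v = v₀ + at = 0 + (23)(3.5) = 80.5 m/s
Δx = v₀t + ½at² = 0·3.5 + 0.5·23·3.5² = 141 m

Phase 2 (coasting upward): v₀ = 80.5 m/s, a = -9.81 m/s².
v = v₀ + at → t = (0 − 80.5) / -9.81 = 8.21 s
v² = v₀² + 2aΔx → Δx = (0² − 80.5²)/(2·-9.81) = 330 m
Maximum height = 141 + 330 = 471 m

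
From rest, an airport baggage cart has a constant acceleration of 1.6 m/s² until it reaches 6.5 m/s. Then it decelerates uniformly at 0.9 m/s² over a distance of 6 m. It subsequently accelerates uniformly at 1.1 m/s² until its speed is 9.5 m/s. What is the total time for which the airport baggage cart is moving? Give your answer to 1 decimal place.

Phase 1 (accelerating): v₀ = 0 m/s, a = 1.6 m/s².
v = v₀ + at → t = (6.5 − 0) / 1.6 = 4.06 s
v² = v₀² + 2aΔx → Δx = (6.5² − 0²)/(2·1.6) = 13.2 m

Phase 2 (decelerating): v₀ = 6.50 m/s, a = -0.9 m/s².
v² = v₀² + 2aΔx = 6.50² + 2·-0.9·6 = 31.4 → v = 5.61 m/s
t = (v − v₀)/a = (5.61 − 6.50)/-0.9 = 0.991 s

Phase 3 (accelerating): v₀ = 5.61 m/s, a = 1.1 m/s².
v = v₀ + at → t = (9.5 − 5.61) / 1.1 = 3.54 s
v² = v₀² + 2aΔx → Δx = (9.5² − 5.61²)/(2·1.1) = 26.7 m
Total time = 4.06 + 0.991 + 3.54 = 8.59 s

8.6 s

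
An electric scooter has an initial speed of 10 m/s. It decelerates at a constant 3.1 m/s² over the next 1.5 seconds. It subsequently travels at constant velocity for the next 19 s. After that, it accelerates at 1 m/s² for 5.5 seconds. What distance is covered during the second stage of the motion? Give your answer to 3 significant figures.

Phase 1 (decelerating): v₀ = 10.0 m/s, a = -3.1 m/s².
v = v₀ + at = 10.0 + (-3.1)(1.5) = 5.35 m/s
Δx = v₀t + ½at² = 10.0·1.5 + 0.5·-3.1·1.5² = 11.5 m

Phase 2 (constant speed): v₀ = 5.35 m/s, a = 0 m/s².
v = v₀ + at = 5.35 + (0)(19) = 5.35 m/s
Δx = v₀t + ½at² = 5.35·19 + 0.5·0·19² = 102 m
Distance in phase 2 = 102 m

102 m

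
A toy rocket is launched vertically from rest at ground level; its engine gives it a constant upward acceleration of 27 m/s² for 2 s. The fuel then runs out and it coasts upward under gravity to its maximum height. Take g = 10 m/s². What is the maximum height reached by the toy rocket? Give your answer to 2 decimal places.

199.80 m

Phase 1 (powered ascent): v₀ = 0 m/s, a = 27 m/s².
v = v₀ + at = 0 + (27)(2) = 54.0 m/s
Δx = v₀t + ½at² = 0·2 + 0.5·27·2² = 54.0 m

Phase 2 (coasting upward): v₀ = 54.0 m/s, a = -10 m/s².
v = v₀ + at → t = (0 − 54.0) / -10 = 5.40 s
v² = v₀² + 2aΔx → Δx = (0² − 54.0²)/(2·-10) = 146 m
Maximum height = 54.0 + 146 = 200 m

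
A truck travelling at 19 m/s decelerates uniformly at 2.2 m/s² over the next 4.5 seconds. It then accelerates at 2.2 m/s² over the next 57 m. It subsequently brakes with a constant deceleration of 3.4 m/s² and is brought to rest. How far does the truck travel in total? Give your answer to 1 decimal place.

169.3 m

Phase 1 (decelerating): v₀ = 19.0 m/s, a = -2.2 m/s².
v = v₀ + at = 19.0 + (-2.2)(4.5) = 9.10 m/s
Δx = v₀t + ½at² = 19.0·4.5 + 0.5·-2.2·4.5² = 63.2 m

Phase 2 (accelerating): v₀ = 9.10 m/s, a = 2.2 m/s².
v² = v₀² + 2aΔx = 9.10² + 2·2.2·57 = 334 → v = 18.3 m/s
t = (v − v₀)/a = (18.3 − 9.10)/2.2 = 4.17 s

Phase 3 (decelerating): v₀ = 18.3 m/s, a = -3.4 m/s².
v = v₀ + at → t = (0 − 18.3) / -3.4 = 5.37 s
v² = v₀² + 2aΔx → Δx = (0² − 18.3²)/(2·-3.4) = 49.1 m
Total distance = 63.2 + 57.0 + 49.1 = 169 m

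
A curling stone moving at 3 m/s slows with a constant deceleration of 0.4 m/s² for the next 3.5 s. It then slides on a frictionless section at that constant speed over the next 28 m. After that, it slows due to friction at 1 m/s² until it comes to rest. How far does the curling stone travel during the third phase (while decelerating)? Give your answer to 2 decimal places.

1.28 m

Phase 1 (decelerating): v₀ = 3.00 m/s, a = -0.4 m/s².
v = v₀ + at = 3.00 + (-0.4)(3.5) = 1.60 m/s
Δx = v₀t + ½at² = 3.00·3.5 + 0.5·-0.4·3.5² = 8.05 m

Phase 2 (constant speed): v₀ = 1.60 m/s, a = 0 m/s².
Constant speed: t = d/v = 28/1.60 = 17.5 s

Phase 3 (decelerating): v₀ = 1.60 m/s, a = -1 m/s².
v = v₀ + at → t = (0 − 1.60) / -1 = 1.60 s
v² = v₀² + 2aΔx → Δx = (0² − 1.60²)/(2·-1) = 1.28 m
Distance in phase 3 = 1.28 m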